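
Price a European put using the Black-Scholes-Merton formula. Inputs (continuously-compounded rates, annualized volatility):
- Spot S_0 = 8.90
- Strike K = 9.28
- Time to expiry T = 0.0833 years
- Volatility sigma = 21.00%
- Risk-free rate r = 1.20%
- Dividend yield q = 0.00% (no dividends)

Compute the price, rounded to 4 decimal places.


d1 = (ln(S/K) + (r - q + 0.5*sigma^2) * T) / (sigma * sqrt(T)) = -0.64303132
d2 = d1 - sigma * sqrt(T) = -0.70364097
exp(-rT) = 0.99900090; exp(-qT) = 1.00000000
P = K * exp(-rT) * N(-d2) - S_0 * exp(-qT) * N(-d1)
N(-d1) = 0.73989811; N(-d2) = 0.75917181
P = 9.2800 * 0.99900090 * 0.75917181 - 8.9000 * 1.00000000 * 0.73989811 = 0.4530

Answer: Price = 0.4530


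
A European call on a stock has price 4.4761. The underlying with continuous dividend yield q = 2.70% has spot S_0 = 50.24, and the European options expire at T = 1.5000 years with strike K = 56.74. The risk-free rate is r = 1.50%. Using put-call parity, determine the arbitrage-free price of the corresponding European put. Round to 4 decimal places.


Put-call parity: C - P = S_0 * exp(-qT) - K * exp(-rT).
S_0 * exp(-qT) = 50.2400 * 0.96030916 = 48.24593243
K * exp(-rT) = 56.7400 * 0.97775124 = 55.47760520
P = C - S*exp(-qT) + K*exp(-rT)
P = 4.4761 - 48.24593243 + 55.47760520 = 11.7078

Answer: Put price = 11.7078


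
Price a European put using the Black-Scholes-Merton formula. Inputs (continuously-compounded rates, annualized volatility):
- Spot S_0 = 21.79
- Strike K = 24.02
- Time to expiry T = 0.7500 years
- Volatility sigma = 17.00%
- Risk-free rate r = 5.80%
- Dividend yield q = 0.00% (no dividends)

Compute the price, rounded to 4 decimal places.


d1 = (ln(S/K) + (r - q + 0.5*sigma^2) * T) / (sigma * sqrt(T)) = -0.29273810
d2 = d1 - sigma * sqrt(T) = -0.43996242
exp(-rT) = 0.95743255; exp(-qT) = 1.00000000
P = K * exp(-rT) * N(-d2) - S_0 * exp(-qT) * N(-d1)
N(-d1) = 0.61513883; N(-d2) = 0.67001784
P = 24.0200 * 0.95743255 * 0.67001784 - 21.7900 * 1.00000000 * 0.61513883 = 2.0049

Answer: Price = 2.0049


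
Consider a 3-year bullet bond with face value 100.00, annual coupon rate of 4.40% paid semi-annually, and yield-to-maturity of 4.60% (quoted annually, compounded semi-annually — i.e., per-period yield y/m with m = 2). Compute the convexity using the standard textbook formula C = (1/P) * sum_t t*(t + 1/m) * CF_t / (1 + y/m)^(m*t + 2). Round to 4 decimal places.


Answer: Convexity = 9.3339

Derivation:
Coupon per period c = face * coupon_rate / m = 2.200000
Periods per year m = 2; per-period yield y/m = 0.023000
Number of cashflows N = 6
Cashflows (t years, CF_t, discount factor 1/(1+y/m)^(m*t), PV):
  t = 0.5000: CF_t = 2.200000, DF = 0.977517, PV = 2.150538
  t = 1.0000: CF_t = 2.200000, DF = 0.955540, PV = 2.102187
  t = 1.5000: CF_t = 2.200000, DF = 0.934056, PV = 2.054924
  t = 2.0000: CF_t = 2.200000, DF = 0.913056, PV = 2.008723
  t = 2.5000: CF_t = 2.200000, DF = 0.892528, PV = 1.963562
  t = 3.0000: CF_t = 102.200000, DF = 0.872461, PV = 89.165550
Price P = sum_t PV_t = 99.445484
Convexity numerator sum_t t*(t + 1/m) * CF_t / (1+y/m)^(m*t + 2):
  t = 0.5000: term = 1.027462
  t = 1.0000: term = 3.013085
  t = 1.5000: term = 5.890685
  t = 2.0000: term = 9.597075
  t = 2.5000: term = 14.071957
  t = 3.0000: term = 894.612836
Convexity = (1/P) * sum = 928.213100 / 99.445484 = 9.333889


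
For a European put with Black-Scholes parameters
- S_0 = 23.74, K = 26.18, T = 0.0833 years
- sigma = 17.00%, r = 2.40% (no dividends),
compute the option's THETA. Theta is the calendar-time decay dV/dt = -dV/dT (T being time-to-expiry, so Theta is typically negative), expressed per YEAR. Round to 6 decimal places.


d1 = -1.9286980402; d2 = -1.9777629971
phi(d1) = 0.0621082407; exp(-qT) = 1.0000000000; exp(-rT) = 0.9980027971
Theta = -S*exp(-qT)*phi(d1)*sigma/(2*sqrt(T)) + r*K*exp(-rT)*N(-d2) - q*S*exp(-qT)*N(-d1)
N(-d1) = 0.9731158202; N(-d2) = 0.9760222752; sqrt(T) = 0.2886173938
Term 1 = -23.7400 * 1.0000000000 * 0.0621082407 * 0.1700 / (2 * 0.2886173938) = -0.4342365415
Term 2 = 0.0240 * 26.1800 * 0.9980027971 * 0.9760222752 = 0.6120295227
Term 3 = 0 (no dividend yield, q = 0)
Theta = -0.4342365415 + (0.6120295227) + (0.0000000000) = 0.177793

Answer: Theta = 0.177793


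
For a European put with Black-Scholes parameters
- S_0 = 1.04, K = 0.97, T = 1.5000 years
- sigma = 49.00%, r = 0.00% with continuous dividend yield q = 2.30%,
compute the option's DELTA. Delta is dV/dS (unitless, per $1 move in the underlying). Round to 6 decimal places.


Answer: Delta = -0.347711

Derivation:
d1 = 0.3586834831; d2 = -0.2414415039
phi(d1) = 0.3740875367; exp(-qT) = 0.9660883397; exp(-rT) = 1.0000000000
N(-d1) = 0.3599159429
Delta = -exp(-qT) * N(-d1) = -0.9660883397 * 0.3599159429 = -0.347711


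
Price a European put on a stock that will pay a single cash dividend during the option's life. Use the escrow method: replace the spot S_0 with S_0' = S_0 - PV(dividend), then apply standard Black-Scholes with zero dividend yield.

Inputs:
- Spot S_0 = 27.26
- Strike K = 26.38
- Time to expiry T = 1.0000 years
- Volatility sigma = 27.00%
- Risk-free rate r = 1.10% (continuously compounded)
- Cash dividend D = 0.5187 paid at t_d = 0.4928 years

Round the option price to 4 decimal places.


PV(D) = D * exp(-r * t_d) = 0.5187 * 0.99459387 = 0.51589584
S_0' = S_0 - PV(D) = 27.2600 - 0.51589584 = 26.74410416
d1 = (ln(S_0'/K) + (r + sigma^2/2)*T) / (sigma*sqrt(T)) = 0.22651073
d2 = d1 - sigma*sqrt(T) = -0.04348927
exp(-rT) = 0.98906028
N(-d1) = 0.41040211; N(-d2) = 0.51734424
P = K * exp(-rT) * N(-d2) - S_0' * N(-d1) = 26.3800 * 0.98906028 * 0.51734424 - 26.74410416 * 0.41040211 = 2.5224

Answer: Price = 2.5224


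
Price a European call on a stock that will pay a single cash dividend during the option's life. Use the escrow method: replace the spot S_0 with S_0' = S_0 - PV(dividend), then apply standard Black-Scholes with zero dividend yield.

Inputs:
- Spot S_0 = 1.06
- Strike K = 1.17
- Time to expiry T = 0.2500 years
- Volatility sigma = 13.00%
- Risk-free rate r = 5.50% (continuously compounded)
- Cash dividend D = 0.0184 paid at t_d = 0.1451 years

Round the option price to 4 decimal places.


Answer: Price = 0.0018

Derivation:
PV(D) = D * exp(-r * t_d) = 0.0184 * 0.99205126 = 0.01825374
S_0' = S_0 - PV(D) = 1.0600 - 0.01825374 = 1.04174626
d1 = (ln(S_0'/K) + (r + sigma^2/2)*T) / (sigma*sqrt(T)) = -1.54219770
d2 = d1 - sigma*sqrt(T) = -1.60719770
exp(-rT) = 0.98634410
N(d1) = 0.06151278; N(d2) = 0.05400550
C = S_0' * N(d1) - K * exp(-rT) * N(d2) = 1.04174626 * 0.06151278 - 1.1700 * 0.98634410 * 0.05400550 = 0.0018


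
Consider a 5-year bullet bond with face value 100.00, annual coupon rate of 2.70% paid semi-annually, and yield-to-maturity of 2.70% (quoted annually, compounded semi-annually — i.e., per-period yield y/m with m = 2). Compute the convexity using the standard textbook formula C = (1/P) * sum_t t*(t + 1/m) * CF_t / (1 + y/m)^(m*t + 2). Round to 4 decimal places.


Answer: Convexity = 24.7160

Derivation:
Coupon per period c = face * coupon_rate / m = 1.350000
Periods per year m = 2; per-period yield y/m = 0.013500
Number of cashflows N = 10
Cashflows (t years, CF_t, discount factor 1/(1+y/m)^(m*t), PV):
  t = 0.5000: CF_t = 1.350000, DF = 0.986680, PV = 1.332018
  t = 1.0000: CF_t = 1.350000, DF = 0.973537, PV = 1.314275
  t = 1.5000: CF_t = 1.350000, DF = 0.960569, PV = 1.296769
  t = 2.0000: CF_t = 1.350000, DF = 0.947774, PV = 1.279495
  t = 2.5000: CF_t = 1.350000, DF = 0.935150, PV = 1.262452
  t = 3.0000: CF_t = 1.350000, DF = 0.922694, PV = 1.245636
  t = 3.5000: CF_t = 1.350000, DF = 0.910403, PV = 1.229044
  t = 4.0000: CF_t = 1.350000, DF = 0.898276, PV = 1.212673
  t = 4.5000: CF_t = 1.350000, DF = 0.886311, PV = 1.196520
  t = 5.0000: CF_t = 101.350000, DF = 0.874505, PV = 88.631117
Price P = sum_t PV_t = 100.000000
Convexity numerator sum_t t*(t + 1/m) * CF_t / (1+y/m)^(m*t + 2):
  t = 0.5000: term = 0.648384
  t = 1.0000: term = 1.919243
  t = 1.5000: term = 3.787357
  t = 2.0000: term = 6.228181
  t = 2.5000: term = 9.217831
  t = 3.0000: term = 12.733068
  t = 3.5000: term = 16.751281
  t = 4.0000: term = 21.250480
  t = 4.5000: term = 26.209275
  t = 5.0000: term = 2372.856149
Convexity = (1/P) * sum = 2471.601250 / 100.000000 = 24.716012


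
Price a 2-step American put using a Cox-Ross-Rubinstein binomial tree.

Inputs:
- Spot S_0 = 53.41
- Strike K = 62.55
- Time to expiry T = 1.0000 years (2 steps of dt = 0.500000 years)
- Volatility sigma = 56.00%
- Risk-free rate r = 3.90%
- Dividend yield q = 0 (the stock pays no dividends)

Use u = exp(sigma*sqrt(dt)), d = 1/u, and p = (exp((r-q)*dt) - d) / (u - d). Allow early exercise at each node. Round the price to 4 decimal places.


Answer: Price = V(0,0) = 17.1127

Derivation:
dt = T/N = 0.500000
u = exp(sigma*sqrt(dt)) = 1.485839; d = 1/u = 0.673020
p = (exp((r-q)*dt) - d) / (u - d) = 0.426505
Discount per step: exp(-r*dt) = 0.980689
Stock lattice S(k, i) with i counting down-moves:
  k=0: S(0,0) = 53.4100
  k=1: S(1,0) = 79.3587; S(1,1) = 35.9460
  k=2: S(2,0) = 117.9142; S(2,1) = 53.4100; S(2,2) = 24.1924
Terminal payoffs V(N, i) = max(K - S_T, 0):
  V(2,0) = 0.000000; V(2,1) = 9.140000; V(2,2) = 38.357603
Backward induction: V(k, i) = exp(-r*dt) * [p * V(k+1, i) + (1-p) * V(k+1, i+1)]; then take max(V_cont, immediate exercise) for American.
  V(1,0) = exp(-r*dt) * [p*0.000000 + (1-p)*9.140000] = 5.140524; exercise = 0.000000; V(1,0) = max -> 5.140524
  V(1,1) = exp(-r*dt) * [p*9.140000 + (1-p)*38.357603] = 25.396077; exercise = 26.603986; V(1,1) = max -> 26.603986
  V(0,0) = exp(-r*dt) * [p*5.140524 + (1-p)*26.603986] = 17.112747; exercise = 9.140000; V(0,0) = max -> 17.112747


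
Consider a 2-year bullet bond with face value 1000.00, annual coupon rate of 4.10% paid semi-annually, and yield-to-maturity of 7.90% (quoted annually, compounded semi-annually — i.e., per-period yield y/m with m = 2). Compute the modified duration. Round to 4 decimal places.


Coupon per period c = face * coupon_rate / m = 20.500000
Periods per year m = 2; per-period yield y/m = 0.039500
Number of cashflows N = 4
Cashflows (t years, CF_t, discount factor 1/(1+y/m)^(m*t), PV):
  t = 0.5000: CF_t = 20.500000, DF = 0.962001, PV = 19.721020
  t = 1.0000: CF_t = 20.500000, DF = 0.925446, PV = 18.971640
  t = 1.5000: CF_t = 20.500000, DF = 0.890280, PV = 18.250736
  t = 2.0000: CF_t = 1020.500000, DF = 0.856450, PV = 874.007248
Price P = sum_t PV_t = 930.950644
First compute Macaulay numerator sum_t t * PV_t:
  t * PV_t at t = 0.5000: 9.860510
  t * PV_t at t = 1.0000: 18.971640
  t * PV_t at t = 1.5000: 27.376104
  t * PV_t at t = 2.0000: 1748.014497
Macaulay duration D = 1804.222750 / 930.950644 = 1.938043
Modified duration = D / (1 + y/m) = 1.938043 / (1 + 0.039500) = 1.864400

Answer: Modified duration = 1.8644


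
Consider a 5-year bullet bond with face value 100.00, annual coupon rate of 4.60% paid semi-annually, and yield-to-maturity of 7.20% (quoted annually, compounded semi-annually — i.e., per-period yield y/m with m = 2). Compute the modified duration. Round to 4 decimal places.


Coupon per period c = face * coupon_rate / m = 2.300000
Periods per year m = 2; per-period yield y/m = 0.036000
Number of cashflows N = 10
Cashflows (t years, CF_t, discount factor 1/(1+y/m)^(m*t), PV):
  t = 0.5000: CF_t = 2.300000, DF = 0.965251, PV = 2.220077
  t = 1.0000: CF_t = 2.300000, DF = 0.931709, PV = 2.142932
  t = 1.5000: CF_t = 2.300000, DF = 0.899333, PV = 2.068467
  t = 2.0000: CF_t = 2.300000, DF = 0.868082, PV = 1.996590
  t = 2.5000: CF_t = 2.300000, DF = 0.837917, PV = 1.927210
  t = 3.0000: CF_t = 2.300000, DF = 0.808801, PV = 1.860241
  t = 3.5000: CF_t = 2.300000, DF = 0.780696, PV = 1.795600
  t = 4.0000: CF_t = 2.300000, DF = 0.753567, PV = 1.733204
  t = 4.5000: CF_t = 2.300000, DF = 0.727381, PV = 1.672977
  t = 5.0000: CF_t = 102.300000, DF = 0.702106, PV = 71.825404
Price P = sum_t PV_t = 89.242703
First compute Macaulay numerator sum_t t * PV_t:
  t * PV_t at t = 0.5000: 1.110039
  t * PV_t at t = 1.0000: 2.142932
  t * PV_t at t = 1.5000: 3.102700
  t * PV_t at t = 2.0000: 3.993179
  t * PV_t at t = 2.5000: 4.818025
  t * PV_t at t = 3.0000: 5.580724
  t * PV_t at t = 3.5000: 6.284599
  t * PV_t at t = 4.0000: 6.932818
  t * PV_t at t = 4.5000: 7.528398
  t * PV_t at t = 5.0000: 359.127022
Macaulay duration D = 400.620436 / 89.242703 = 4.489111
Modified duration = D / (1 + y/m) = 4.489111 / (1 + 0.036000) = 4.333119

Answer: Modified duration = 4.3331


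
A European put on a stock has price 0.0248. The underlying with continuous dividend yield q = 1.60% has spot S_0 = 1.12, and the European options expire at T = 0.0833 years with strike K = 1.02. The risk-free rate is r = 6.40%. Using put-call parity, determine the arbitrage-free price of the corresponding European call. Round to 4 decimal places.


Answer: Call price = 0.1287

Derivation:
Put-call parity: C - P = S_0 * exp(-qT) - K * exp(-rT).
S_0 * exp(-qT) = 1.1200 * 0.99866809 = 1.11850826
K * exp(-rT) = 1.0200 * 0.99468299 = 1.01457665
C = P + S*exp(-qT) - K*exp(-rT)
C = 0.0248 + 1.11850826 - 1.01457665 = 0.1287


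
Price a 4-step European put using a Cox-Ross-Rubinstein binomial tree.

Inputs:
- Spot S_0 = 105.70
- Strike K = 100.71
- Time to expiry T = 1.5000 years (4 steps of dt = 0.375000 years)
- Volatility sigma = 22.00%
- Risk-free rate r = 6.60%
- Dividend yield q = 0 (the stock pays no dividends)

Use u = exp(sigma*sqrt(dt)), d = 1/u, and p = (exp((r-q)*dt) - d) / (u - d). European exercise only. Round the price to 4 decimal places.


Answer: Price = V(0,0) = 4.8046

Derivation:
dt = T/N = 0.375000
u = exp(sigma*sqrt(dt)) = 1.144219; d = 1/u = 0.873959
p = (exp((r-q)*dt) - d) / (u - d) = 0.559092
Discount per step: exp(-r*dt) = 0.975554
Stock lattice S(k, i) with i counting down-moves:
  k=0: S(0,0) = 105.7000
  k=1: S(1,0) = 120.9439; S(1,1) = 92.3775
  k=2: S(2,0) = 138.3863; S(2,1) = 105.7000; S(2,2) = 80.7341
  k=3: S(3,0) = 158.3441; S(3,1) = 120.9439; S(3,2) = 92.3775; S(3,3) = 70.5583
  k=4: S(4,0) = 181.1803; S(4,1) = 138.3863; S(4,2) = 105.7000; S(4,3) = 80.7341; S(4,4) = 61.6650
Terminal payoffs V(N, i) = max(K - S_T, 0):
  V(4,0) = 0.000000; V(4,1) = 0.000000; V(4,2) = 0.000000; V(4,3) = 19.975901; V(4,4) = 39.044961
Backward induction: V(k, i) = exp(-r*dt) * [p * V(k+1, i) + (1-p) * V(k+1, i+1)].
  V(3,0) = exp(-r*dt) * [p*0.000000 + (1-p)*0.000000] = 0.000000
  V(3,1) = exp(-r*dt) * [p*0.000000 + (1-p)*0.000000] = 0.000000
  V(3,2) = exp(-r*dt) * [p*0.000000 + (1-p)*19.975901] = 8.592231
  V(3,3) = exp(-r*dt) * [p*19.975901 + (1-p)*39.044961] = 27.689737
  V(2,0) = exp(-r*dt) * [p*0.000000 + (1-p)*0.000000] = 0.000000
  V(2,1) = exp(-r*dt) * [p*0.000000 + (1-p)*8.592231] = 3.695774
  V(2,2) = exp(-r*dt) * [p*8.592231 + (1-p)*27.689737] = 16.596590
  V(1,0) = exp(-r*dt) * [p*0.000000 + (1-p)*3.695774] = 1.589663
  V(1,1) = exp(-r*dt) * [p*3.695774 + (1-p)*16.596590] = 9.154452
  V(0,0) = exp(-r*dt) * [p*1.589663 + (1-p)*9.154452] = 4.804643


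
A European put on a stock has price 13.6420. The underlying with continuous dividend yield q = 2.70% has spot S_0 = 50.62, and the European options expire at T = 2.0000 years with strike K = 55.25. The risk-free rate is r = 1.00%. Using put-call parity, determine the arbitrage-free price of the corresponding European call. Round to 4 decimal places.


Put-call parity: C - P = S_0 * exp(-qT) - K * exp(-rT).
S_0 * exp(-qT) = 50.6200 * 0.94743211 = 47.95901323
K * exp(-rT) = 55.2500 * 0.98019867 = 54.15597670
C = P + S*exp(-qT) - K*exp(-rT)
C = 13.6420 + 47.95901323 - 54.15597670 = 7.4450

Answer: Call price = 7.4450


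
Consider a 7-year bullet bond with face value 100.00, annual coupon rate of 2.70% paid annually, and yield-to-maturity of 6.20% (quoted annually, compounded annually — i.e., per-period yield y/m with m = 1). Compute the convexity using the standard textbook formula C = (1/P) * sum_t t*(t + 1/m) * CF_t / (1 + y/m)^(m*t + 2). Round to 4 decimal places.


Answer: Convexity = 44.0321

Derivation:
Coupon per period c = face * coupon_rate / m = 2.700000
Periods per year m = 1; per-period yield y/m = 0.062000
Number of cashflows N = 7
Cashflows (t years, CF_t, discount factor 1/(1+y/m)^(m*t), PV):
  t = 1.0000: CF_t = 2.700000, DF = 0.941620, PV = 2.542373
  t = 2.0000: CF_t = 2.700000, DF = 0.886647, PV = 2.393948
  t = 3.0000: CF_t = 2.700000, DF = 0.834885, PV = 2.254188
  t = 4.0000: CF_t = 2.700000, DF = 0.786144, PV = 2.122588
  t = 5.0000: CF_t = 2.700000, DF = 0.740248, PV = 1.998670
  t = 6.0000: CF_t = 2.700000, DF = 0.697032, PV = 1.881987
  t = 7.0000: CF_t = 102.700000, DF = 0.656339, PV = 67.406042
Price P = sum_t PV_t = 80.599797
Convexity numerator sum_t t*(t + 1/m) * CF_t / (1+y/m)^(m*t + 2):
  t = 1.0000: term = 4.508377
  t = 2.0000: term = 12.735528
  t = 3.0000: term = 23.984045
  t = 4.0000: term = 37.639744
  t = 5.0000: term = 53.163480
  t = 6.0000: term = 70.083684
  t = 7.0000: term = 3346.862110
Convexity = (1/P) * sum = 3548.976967 / 80.599797 = 44.032083


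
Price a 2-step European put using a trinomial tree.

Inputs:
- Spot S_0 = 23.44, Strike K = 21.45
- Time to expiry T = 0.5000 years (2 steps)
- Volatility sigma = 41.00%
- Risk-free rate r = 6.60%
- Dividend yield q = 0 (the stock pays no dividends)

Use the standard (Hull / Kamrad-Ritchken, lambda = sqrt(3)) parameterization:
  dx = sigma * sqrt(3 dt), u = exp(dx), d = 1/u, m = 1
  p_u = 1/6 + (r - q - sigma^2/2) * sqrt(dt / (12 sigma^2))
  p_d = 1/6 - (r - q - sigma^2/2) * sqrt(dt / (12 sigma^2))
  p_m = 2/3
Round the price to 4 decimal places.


dt = T/N = 0.250000; dx = sigma*sqrt(3*dt) = 0.355070
u = exp(dx) = 1.426281; d = 1/u = 0.701124
p_u = 0.160312, p_m = 0.666667, p_d = 0.173021
Discount per step: exp(-r*dt) = 0.983635
Stock lattice S(k, j) with j the centered position index:
  k=0: S(0,+0) = 23.4400
  k=1: S(1,-1) = 16.4343; S(1,+0) = 23.4400; S(1,+1) = 33.4320
  k=2: S(2,-2) = 11.5225; S(2,-1) = 16.4343; S(2,+0) = 23.4400; S(2,+1) = 33.4320; S(2,+2) = 47.6835
Terminal payoffs V(N, j) = max(K - S_T, 0):
  V(2,-2) = 9.927483; V(2,-1) = 5.015652; V(2,+0) = 0.000000; V(2,+1) = 0.000000; V(2,+2) = 0.000000
Backward induction: V(k, j) = exp(-r*dt) * [p_u * V(k+1, j+1) + p_m * V(k+1, j) + p_d * V(k+1, j-1)]
  V(1,-1) = exp(-r*dt) * [p_u*0.000000 + p_m*5.015652 + p_d*9.927483] = 4.978603
  V(1,+0) = exp(-r*dt) * [p_u*0.000000 + p_m*0.000000 + p_d*5.015652] = 0.853612
  V(1,+1) = exp(-r*dt) * [p_u*0.000000 + p_m*0.000000 + p_d*0.000000] = 0.000000
  V(0,+0) = exp(-r*dt) * [p_u*0.000000 + p_m*0.853612 + p_d*4.978603] = 1.407068

Answer: Price = V(0,0) = 1.4071


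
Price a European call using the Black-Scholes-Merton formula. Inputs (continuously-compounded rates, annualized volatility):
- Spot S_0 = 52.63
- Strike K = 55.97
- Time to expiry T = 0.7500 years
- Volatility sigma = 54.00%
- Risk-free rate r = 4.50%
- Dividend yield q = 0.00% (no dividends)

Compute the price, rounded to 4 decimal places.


Answer: Price = 9.1431

Derivation:
d1 = (ln(S/K) + (r - q + 0.5*sigma^2) * T) / (sigma * sqrt(T)) = 0.17442493
d2 = d1 - sigma * sqrt(T) = -0.29322879
exp(-rT) = 0.96681318; exp(-qT) = 1.00000000
C = S_0 * exp(-qT) * N(d1) - K * exp(-rT) * N(d2)
N(d1) = 0.56923424; N(d2) = 0.38467364
C = 52.6300 * 1.00000000 * 0.56923424 - 55.9700 * 0.96681318 * 0.38467364 = 9.1431


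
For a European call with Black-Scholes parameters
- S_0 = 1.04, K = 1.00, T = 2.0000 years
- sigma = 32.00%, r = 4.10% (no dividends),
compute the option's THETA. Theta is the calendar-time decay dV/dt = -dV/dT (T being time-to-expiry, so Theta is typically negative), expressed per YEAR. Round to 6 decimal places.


Answer: Theta = -0.061058

Derivation:
d1 = 0.4941366334; d2 = 0.0415882934
phi(d1) = 0.3530929157; exp(-qT) = 1.0000000000; exp(-rT) = 0.9212719587
Theta = -S*exp(-qT)*phi(d1)*sigma/(2*sqrt(T)) - r*K*exp(-rT)*N(d2) + q*S*exp(-qT)*N(d1)
N(d1) = 0.6893951562; N(d2) = 0.5165865472; sqrt(T) = 1.4142135624
Term 1 = -1.0400 * 1.0000000000 * 0.3530929157 * 0.3200 / (2 * 1.4142135624) = -0.0415458193
Term 2 = -0.0410 * 1.0000 * 0.9212719587 * 0.5165865472 = -0.0195125847
Term 3 = 0 (no dividend yield, q = 0)
Theta = -0.0415458193 + (-0.0195125847) + (0.0000000000) = -0.061058


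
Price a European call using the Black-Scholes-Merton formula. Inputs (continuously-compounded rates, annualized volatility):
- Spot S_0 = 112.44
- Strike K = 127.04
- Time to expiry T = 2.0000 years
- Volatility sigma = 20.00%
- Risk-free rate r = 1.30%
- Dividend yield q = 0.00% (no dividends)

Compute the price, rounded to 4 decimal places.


d1 = (ln(S/K) + (r - q + 0.5*sigma^2) * T) / (sigma * sqrt(T)) = -0.19828070
d2 = d1 - sigma * sqrt(T) = -0.48112341
exp(-rT) = 0.97433509; exp(-qT) = 1.00000000
C = S_0 * exp(-qT) * N(d1) - K * exp(-rT) * N(d2)
N(d1) = 0.42141272; N(d2) = 0.31521439
C = 112.4400 * 1.00000000 * 0.42141272 - 127.0400 * 0.97433509 * 0.31521439 = 8.3666

Answer: Price = 8.3666


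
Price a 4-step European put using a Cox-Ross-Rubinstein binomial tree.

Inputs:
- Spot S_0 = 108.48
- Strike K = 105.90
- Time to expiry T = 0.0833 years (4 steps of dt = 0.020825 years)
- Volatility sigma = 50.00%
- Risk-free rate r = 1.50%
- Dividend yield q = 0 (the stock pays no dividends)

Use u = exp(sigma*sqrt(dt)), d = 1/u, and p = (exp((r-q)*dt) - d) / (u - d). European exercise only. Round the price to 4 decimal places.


dt = T/N = 0.020825
u = exp(sigma*sqrt(dt)) = 1.074821; d = 1/u = 0.930387
p = (exp((r-q)*dt) - d) / (u - d) = 0.484132
Discount per step: exp(-r*dt) = 0.999688
Stock lattice S(k, i) with i counting down-moves:
  k=0: S(0,0) = 108.4800
  k=1: S(1,0) = 116.5966; S(1,1) = 100.9284
  k=2: S(2,0) = 125.3205; S(2,1) = 108.4800; S(2,2) = 93.9025
  k=3: S(3,0) = 134.6971; S(3,1) = 116.5966; S(3,2) = 100.9284; S(3,3) = 87.3657
  k=4: S(4,0) = 144.7753; S(4,1) = 125.3205; S(4,2) = 108.4800; S(4,3) = 93.9025; S(4,4) = 81.2839
Terminal payoffs V(N, i) = max(K - S_T, 0):
  V(4,0) = 0.000000; V(4,1) = 0.000000; V(4,2) = 0.000000; V(4,3) = 11.997489; V(4,4) = 24.616062
Backward induction: V(k, i) = exp(-r*dt) * [p * V(k+1, i) + (1-p) * V(k+1, i+1)].
  V(3,0) = exp(-r*dt) * [p*0.000000 + (1-p)*0.000000] = 0.000000
  V(3,1) = exp(-r*dt) * [p*0.000000 + (1-p)*0.000000] = 0.000000
  V(3,2) = exp(-r*dt) * [p*0.000000 + (1-p)*11.997489] = 6.187184
  V(3,3) = exp(-r*dt) * [p*11.997489 + (1-p)*24.616062] = 18.501223
  V(2,0) = exp(-r*dt) * [p*0.000000 + (1-p)*0.000000] = 0.000000
  V(2,1) = exp(-r*dt) * [p*0.000000 + (1-p)*6.187184] = 3.190771
  V(2,2) = exp(-r*dt) * [p*6.187184 + (1-p)*18.501223] = 12.535682
  V(1,0) = exp(-r*dt) * [p*0.000000 + (1-p)*3.190771] = 1.645502
  V(1,1) = exp(-r*dt) * [p*3.190771 + (1-p)*12.535682] = 8.009006
  V(0,0) = exp(-r*dt) * [p*1.645502 + (1-p)*8.009006] = 4.926689

Answer: Price = V(0,0) = 4.9267


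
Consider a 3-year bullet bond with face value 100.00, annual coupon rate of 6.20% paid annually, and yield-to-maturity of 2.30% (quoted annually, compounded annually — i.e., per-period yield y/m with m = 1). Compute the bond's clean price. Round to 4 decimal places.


Coupon per period c = face * coupon_rate / m = 6.200000
Periods per year m = 1; per-period yield y/m = 0.023000
Number of cashflows N = 3
Cashflows (t years, CF_t, discount factor 1/(1+y/m)^(m*t), PV):
  t = 1.0000: CF_t = 6.200000, DF = 0.977517, PV = 6.060606
  t = 2.0000: CF_t = 6.200000, DF = 0.955540, PV = 5.924346
  t = 3.0000: CF_t = 106.200000, DF = 0.934056, PV = 99.196789
Price P = sum_t PV_t = 111.181741

Answer: Price = 111.1817


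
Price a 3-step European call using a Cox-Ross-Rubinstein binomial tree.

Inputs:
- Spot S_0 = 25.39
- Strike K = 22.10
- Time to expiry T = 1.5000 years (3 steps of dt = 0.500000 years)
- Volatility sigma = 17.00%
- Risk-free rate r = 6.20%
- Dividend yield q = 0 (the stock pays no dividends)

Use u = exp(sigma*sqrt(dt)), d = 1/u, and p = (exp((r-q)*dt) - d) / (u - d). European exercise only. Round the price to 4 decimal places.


Answer: Price = V(0,0) = 5.5078

Derivation:
dt = T/N = 0.500000
u = exp(sigma*sqrt(dt)) = 1.127732; d = 1/u = 0.886736
p = (exp((r-q)*dt) - d) / (u - d) = 0.600632
Discount per step: exp(-r*dt) = 0.969476
Stock lattice S(k, i) with i counting down-moves:
  k=0: S(0,0) = 25.3900
  k=1: S(1,0) = 28.6331; S(1,1) = 22.5142
  k=2: S(2,0) = 32.2905; S(2,1) = 25.3900; S(2,2) = 19.9642
  k=3: S(3,0) = 36.4150; S(3,1) = 28.6331; S(3,2) = 22.5142; S(3,3) = 17.7029
Terminal payoffs V(N, i) = max(S_T - K, 0):
  V(3,0) = 14.314966; V(3,1) = 6.533105; V(3,2) = 0.414223; V(3,3) = 0.000000
Backward induction: V(k, i) = exp(-r*dt) * [p * V(k+1, i) + (1-p) * V(k+1, i+1)].
  V(2,0) = exp(-r*dt) * [p*14.314966 + (1-p)*6.533105] = 10.865046
  V(2,1) = exp(-r*dt) * [p*6.533105 + (1-p)*0.414223] = 3.964590
  V(2,2) = exp(-r*dt) * [p*0.414223 + (1-p)*0.000000] = 0.241201
  V(1,0) = exp(-r*dt) * [p*10.865046 + (1-p)*3.964590] = 7.861693
  V(1,1) = exp(-r*dt) * [p*3.964590 + (1-p)*0.241201] = 2.401959
  V(0,0) = exp(-r*dt) * [p*7.861693 + (1-p)*2.401959] = 5.507831


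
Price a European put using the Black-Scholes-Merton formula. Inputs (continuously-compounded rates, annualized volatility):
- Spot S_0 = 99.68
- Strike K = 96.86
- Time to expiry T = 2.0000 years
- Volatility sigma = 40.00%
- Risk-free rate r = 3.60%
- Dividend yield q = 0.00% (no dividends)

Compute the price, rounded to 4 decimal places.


d1 = (ln(S/K) + (r - q + 0.5*sigma^2) * T) / (sigma * sqrt(T)) = 0.46085405
d2 = d1 - sigma * sqrt(T) = -0.10483138
exp(-rT) = 0.93053090; exp(-qT) = 1.00000000
P = K * exp(-rT) * N(-d2) - S_0 * exp(-qT) * N(-d1)
N(-d1) = 0.32245166; N(-d2) = 0.54174519
P = 96.8600 * 0.93053090 * 0.54174519 - 99.6800 * 1.00000000 * 0.32245166 = 16.6862

Answer: Price = 16.6862


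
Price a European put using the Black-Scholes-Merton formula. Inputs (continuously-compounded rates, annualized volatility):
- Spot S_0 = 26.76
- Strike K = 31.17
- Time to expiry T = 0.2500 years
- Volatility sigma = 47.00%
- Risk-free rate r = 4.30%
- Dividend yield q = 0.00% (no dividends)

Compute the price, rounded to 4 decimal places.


d1 = (ln(S/K) + (r - q + 0.5*sigma^2) * T) / (sigma * sqrt(T)) = -0.48589514
d2 = d1 - sigma * sqrt(T) = -0.72089514
exp(-rT) = 0.98930757; exp(-qT) = 1.00000000
P = K * exp(-rT) * N(-d2) - S_0 * exp(-qT) * N(-d1)
N(-d1) = 0.68647924; N(-d2) = 0.76451298
P = 31.1700 * 0.98930757 * 0.76451298 - 26.7600 * 1.00000000 * 0.68647924 = 5.2049

Answer: Price = 5.2049


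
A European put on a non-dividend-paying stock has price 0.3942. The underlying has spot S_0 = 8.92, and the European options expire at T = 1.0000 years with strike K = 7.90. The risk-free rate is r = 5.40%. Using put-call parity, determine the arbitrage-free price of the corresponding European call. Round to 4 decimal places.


Answer: Call price = 1.8295

Derivation:
Put-call parity: C - P = S_0 * exp(-qT) - K * exp(-rT).
S_0 * exp(-qT) = 8.9200 * 1.00000000 = 8.92000000
K * exp(-rT) = 7.9000 * 0.94743211 = 7.48471364
C = P + S*exp(-qT) - K*exp(-rT)
C = 0.3942 + 8.92000000 - 7.48471364 = 1.8295


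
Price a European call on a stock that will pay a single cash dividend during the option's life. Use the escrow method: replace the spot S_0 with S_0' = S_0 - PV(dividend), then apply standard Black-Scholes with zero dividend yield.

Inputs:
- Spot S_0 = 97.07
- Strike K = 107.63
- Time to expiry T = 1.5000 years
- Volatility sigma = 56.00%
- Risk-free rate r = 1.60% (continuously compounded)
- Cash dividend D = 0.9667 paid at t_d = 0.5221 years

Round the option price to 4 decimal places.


PV(D) = D * exp(-r * t_d) = 0.9667 * 0.99168119 = 0.95865821
S_0' = S_0 - PV(D) = 97.0700 - 0.95865821 = 96.11134179
d1 = (ln(S_0'/K) + (r + sigma^2/2)*T) / (sigma*sqrt(T)) = 0.21288386
d2 = d1 - sigma*sqrt(T) = -0.47297327
exp(-rT) = 0.97628571
N(d1) = 0.58429122; N(d2) = 0.31811612
C = S_0' * N(d1) - K * exp(-rT) * N(d2) = 96.11134179 * 0.58429122 - 107.6300 * 0.97628571 * 0.31811612 = 22.7301

Answer: Price = 22.7301


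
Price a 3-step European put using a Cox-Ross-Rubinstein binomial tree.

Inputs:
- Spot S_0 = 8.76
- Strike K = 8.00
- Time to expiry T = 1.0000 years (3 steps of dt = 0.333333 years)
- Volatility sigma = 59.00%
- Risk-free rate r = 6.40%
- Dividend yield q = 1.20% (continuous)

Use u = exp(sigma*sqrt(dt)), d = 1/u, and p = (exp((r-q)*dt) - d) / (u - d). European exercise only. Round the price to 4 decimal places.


dt = T/N = 0.333333
u = exp(sigma*sqrt(dt)) = 1.405842; d = 1/u = 0.711317
p = (exp((r-q)*dt) - d) / (u - d) = 0.440829
Discount per step: exp(-r*dt) = 0.978893
Stock lattice S(k, i) with i counting down-moves:
  k=0: S(0,0) = 8.7600
  k=1: S(1,0) = 12.3152; S(1,1) = 6.2311
  k=2: S(2,0) = 17.3132; S(2,1) = 8.7600; S(2,2) = 4.4323
  k=3: S(3,0) = 24.3396; S(3,1) = 12.3152; S(3,2) = 6.2311; S(3,3) = 3.1528
Terminal payoffs V(N, i) = max(K - S_T, 0):
  V(3,0) = 0.000000; V(3,1) = 0.000000; V(3,2) = 1.768860; V(3,3) = 4.847216
Backward induction: V(k, i) = exp(-r*dt) * [p * V(k+1, i) + (1-p) * V(k+1, i+1)].
  V(2,0) = exp(-r*dt) * [p*0.000000 + (1-p)*0.000000] = 0.000000
  V(2,1) = exp(-r*dt) * [p*0.000000 + (1-p)*1.768860] = 0.968217
  V(2,2) = exp(-r*dt) * [p*1.768860 + (1-p)*4.847216] = 3.416517
  V(1,0) = exp(-r*dt) * [p*0.000000 + (1-p)*0.968217] = 0.529971
  V(1,1) = exp(-r*dt) * [p*0.968217 + (1-p)*3.416517] = 2.287902
  V(0,0) = exp(-r*dt) * [p*0.529971 + (1-p)*2.287902] = 1.481019

Answer: Price = V(0,0) = 1.4810


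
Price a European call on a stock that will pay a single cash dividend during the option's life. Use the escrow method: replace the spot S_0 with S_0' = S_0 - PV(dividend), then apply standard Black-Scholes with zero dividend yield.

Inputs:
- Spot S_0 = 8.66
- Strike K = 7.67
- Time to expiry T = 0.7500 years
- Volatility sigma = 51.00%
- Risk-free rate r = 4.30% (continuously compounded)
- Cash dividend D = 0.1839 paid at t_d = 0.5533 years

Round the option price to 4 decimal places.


PV(D) = D * exp(-r * t_d) = 0.1839 * 0.97648890 = 0.17957631
S_0' = S_0 - PV(D) = 8.6600 - 0.17957631 = 8.48042369
d1 = (ln(S_0'/K) + (r + sigma^2/2)*T) / (sigma*sqrt(T)) = 0.52127099
d2 = d1 - sigma*sqrt(T) = 0.07959803
exp(-rT) = 0.96826449
N(d1) = 0.69891099; N(d2) = 0.53172152
C = S_0' * N(d1) - K * exp(-rT) * N(d2) = 8.48042369 * 0.69891099 - 7.6700 * 0.96826449 * 0.53172152 = 1.9782

Answer: Price = 1.9782


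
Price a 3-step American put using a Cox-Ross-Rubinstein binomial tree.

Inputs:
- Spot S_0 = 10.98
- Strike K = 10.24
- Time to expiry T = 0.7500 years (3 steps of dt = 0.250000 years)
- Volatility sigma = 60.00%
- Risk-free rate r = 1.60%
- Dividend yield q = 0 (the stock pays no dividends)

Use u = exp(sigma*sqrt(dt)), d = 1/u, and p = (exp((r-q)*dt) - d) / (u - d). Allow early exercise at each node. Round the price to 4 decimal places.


dt = T/N = 0.250000
u = exp(sigma*sqrt(dt)) = 1.349859; d = 1/u = 0.740818
p = (exp((r-q)*dt) - d) / (u - d) = 0.432138
Discount per step: exp(-r*dt) = 0.996008
Stock lattice S(k, i) with i counting down-moves:
  k=0: S(0,0) = 10.9800
  k=1: S(1,0) = 14.8214; S(1,1) = 8.1342
  k=2: S(2,0) = 20.0069; S(2,1) = 10.9800; S(2,2) = 6.0260
  k=3: S(3,0) = 27.0064; S(3,1) = 14.8214; S(3,2) = 8.1342; S(3,3) = 4.4641
Terminal payoffs V(N, i) = max(K - S_T, 0):
  V(3,0) = 0.000000; V(3,1) = 0.000000; V(3,2) = 2.105816; V(3,3) = 5.775865
Backward induction: V(k, i) = exp(-r*dt) * [p * V(k+1, i) + (1-p) * V(k+1, i+1)]; then take max(V_cont, immediate exercise) for American.
  V(2,0) = exp(-r*dt) * [p*0.000000 + (1-p)*0.000000] = 0.000000; exercise = 0.000000; V(2,0) = max -> 0.000000
  V(2,1) = exp(-r*dt) * [p*0.000000 + (1-p)*2.105816] = 1.191038; exercise = 0.000000; V(2,1) = max -> 1.191038
  V(2,2) = exp(-r*dt) * [p*2.105816 + (1-p)*5.775865] = 4.173170; exercise = 4.214048; V(2,2) = max -> 4.214048
  V(1,0) = exp(-r*dt) * [p*0.000000 + (1-p)*1.191038] = 0.673645; exercise = 0.000000; V(1,0) = max -> 0.673645
  V(1,1) = exp(-r*dt) * [p*1.191038 + (1-p)*4.214048] = 2.896082; exercise = 2.105816; V(1,1) = max -> 2.896082
  V(0,0) = exp(-r*dt) * [p*0.673645 + (1-p)*2.896082] = 1.927955; exercise = 0.000000; V(0,0) = max -> 1.927955

Answer: Price = V(0,0) = 1.9280


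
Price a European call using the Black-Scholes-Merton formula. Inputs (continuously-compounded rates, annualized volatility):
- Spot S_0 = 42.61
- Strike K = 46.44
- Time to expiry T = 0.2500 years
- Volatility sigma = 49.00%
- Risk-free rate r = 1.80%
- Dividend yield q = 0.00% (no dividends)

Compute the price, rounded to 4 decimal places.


Answer: Price = 2.7566

Derivation:
d1 = (ln(S/K) + (r - q + 0.5*sigma^2) * T) / (sigma * sqrt(T)) = -0.21044771
d2 = d1 - sigma * sqrt(T) = -0.45544771
exp(-rT) = 0.99551011; exp(-qT) = 1.00000000
C = S_0 * exp(-qT) * N(d1) - K * exp(-rT) * N(d2)
N(d1) = 0.41665913; N(d2) = 0.32439359
C = 42.6100 * 1.00000000 * 0.41665913 - 46.4400 * 0.99551011 * 0.32439359 = 2.7566


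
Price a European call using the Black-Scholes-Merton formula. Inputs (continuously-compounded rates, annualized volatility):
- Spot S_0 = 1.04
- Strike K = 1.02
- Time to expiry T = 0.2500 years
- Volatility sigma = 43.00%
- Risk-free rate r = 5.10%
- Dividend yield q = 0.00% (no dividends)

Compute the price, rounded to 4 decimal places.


Answer: Price = 0.1051

Derivation:
d1 = (ln(S/K) + (r - q + 0.5*sigma^2) * T) / (sigma * sqrt(T)) = 0.25711900
d2 = d1 - sigma * sqrt(T) = 0.04211900
exp(-rT) = 0.98733094; exp(-qT) = 1.00000000
C = S_0 * exp(-qT) * N(d1) - K * exp(-rT) * N(d2)
N(d1) = 0.60145655; N(d2) = 0.51679808
C = 1.0400 * 1.00000000 * 0.60145655 - 1.0200 * 0.98733094 * 0.51679808 = 0.1051


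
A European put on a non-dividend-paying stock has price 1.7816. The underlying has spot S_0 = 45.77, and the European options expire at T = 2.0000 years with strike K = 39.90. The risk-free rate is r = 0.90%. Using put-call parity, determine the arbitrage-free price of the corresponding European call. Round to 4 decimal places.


Put-call parity: C - P = S_0 * exp(-qT) - K * exp(-rT).
S_0 * exp(-qT) = 45.7700 * 1.00000000 = 45.77000000
K * exp(-rT) = 39.9000 * 0.98216103 = 39.18822519
C = P + S*exp(-qT) - K*exp(-rT)
C = 1.7816 + 45.77000000 - 39.18822519 = 8.3634

Answer: Call price = 8.3634


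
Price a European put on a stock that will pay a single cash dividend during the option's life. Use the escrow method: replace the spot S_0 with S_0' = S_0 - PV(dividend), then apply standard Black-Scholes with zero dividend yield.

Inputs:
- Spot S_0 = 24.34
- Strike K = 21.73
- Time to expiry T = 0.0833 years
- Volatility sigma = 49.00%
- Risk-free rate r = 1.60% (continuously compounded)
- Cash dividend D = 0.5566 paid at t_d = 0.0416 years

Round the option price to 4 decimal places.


Answer: Price = 0.5002

Derivation:
PV(D) = D * exp(-r * t_d) = 0.5566 * 0.99933462 = 0.55622965
S_0' = S_0 - PV(D) = 24.3400 - 0.55622965 = 23.78377035
d1 = (ln(S_0'/K) + (r + sigma^2/2)*T) / (sigma*sqrt(T)) = 0.71871579
d2 = d1 - sigma*sqrt(T) = 0.57729327
exp(-rT) = 0.99866809
N(-d1) = 0.23615803; N(-d2) = 0.28187068
P = K * exp(-rT) * N(-d2) - S_0' * N(-d1) = 21.7300 * 0.99866809 * 0.28187068 - 23.78377035 * 0.23615803 = 0.5002


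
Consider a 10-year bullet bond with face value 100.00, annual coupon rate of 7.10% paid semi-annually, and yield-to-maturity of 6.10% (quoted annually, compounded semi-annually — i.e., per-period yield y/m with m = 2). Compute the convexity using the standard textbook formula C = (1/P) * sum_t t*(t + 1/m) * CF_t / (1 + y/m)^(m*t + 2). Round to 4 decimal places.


Answer: Convexity = 65.7527

Derivation:
Coupon per period c = face * coupon_rate / m = 3.550000
Periods per year m = 2; per-period yield y/m = 0.030500
Number of cashflows N = 20
Cashflows (t years, CF_t, discount factor 1/(1+y/m)^(m*t), PV):
  t = 0.5000: CF_t = 3.550000, DF = 0.970403, PV = 3.444930
  t = 1.0000: CF_t = 3.550000, DF = 0.941681, PV = 3.342969
  t = 1.5000: CF_t = 3.550000, DF = 0.913810, PV = 3.244026
  t = 2.0000: CF_t = 3.550000, DF = 0.886764, PV = 3.148012
  t = 2.5000: CF_t = 3.550000, DF = 0.860518, PV = 3.054839
  t = 3.0000: CF_t = 3.550000, DF = 0.835049, PV = 2.964424
  t = 3.5000: CF_t = 3.550000, DF = 0.810334, PV = 2.876685
  t = 4.0000: CF_t = 3.550000, DF = 0.786350, PV = 2.791543
  t = 4.5000: CF_t = 3.550000, DF = 0.763076, PV = 2.708921
  t = 5.0000: CF_t = 3.550000, DF = 0.740491, PV = 2.628745
  t = 5.5000: CF_t = 3.550000, DF = 0.718575, PV = 2.550941
  t = 6.0000: CF_t = 3.550000, DF = 0.697307, PV = 2.475440
  t = 6.5000: CF_t = 3.550000, DF = 0.676669, PV = 2.402174
  t = 7.0000: CF_t = 3.550000, DF = 0.656641, PV = 2.331076
  t = 7.5000: CF_t = 3.550000, DF = 0.637206, PV = 2.262082
  t = 8.0000: CF_t = 3.550000, DF = 0.618347, PV = 2.195131
  t = 8.5000: CF_t = 3.550000, DF = 0.600045, PV = 2.130161
  t = 9.0000: CF_t = 3.550000, DF = 0.582286, PV = 2.067114
  t = 9.5000: CF_t = 3.550000, DF = 0.565052, PV = 2.005933
  t = 10.0000: CF_t = 103.550000, DF = 0.548328, PV = 56.779319
Price P = sum_t PV_t = 107.404466
Convexity numerator sum_t t*(t + 1/m) * CF_t / (1+y/m)^(m*t + 2):
  t = 0.5000: term = 1.622013
  t = 1.0000: term = 4.722018
  t = 1.5000: term = 9.164518
  t = 2.0000: term = 14.822122
  t = 2.5000: term = 21.575141
  t = 3.0000: term = 29.311206
  t = 3.5000: term = 37.924898
  t = 4.0000: term = 47.317403
  t = 4.5000: term = 57.396170
  t = 5.0000: term = 68.074599
  t = 5.5000: term = 79.271731
  t = 6.0000: term = 90.911959
  t = 6.5000: term = 102.924747
  t = 7.0000: term = 115.244370
  t = 7.5000: term = 127.809657
  t = 8.0000: term = 140.563750
  t = 8.5000: term = 153.453876
  t = 9.0000: term = 166.431124
  t = 9.5000: term = 179.450239
  t = 10.0000: term = 5614.143223
Convexity = (1/P) * sum = 7062.134763 / 107.404466 = 65.752710


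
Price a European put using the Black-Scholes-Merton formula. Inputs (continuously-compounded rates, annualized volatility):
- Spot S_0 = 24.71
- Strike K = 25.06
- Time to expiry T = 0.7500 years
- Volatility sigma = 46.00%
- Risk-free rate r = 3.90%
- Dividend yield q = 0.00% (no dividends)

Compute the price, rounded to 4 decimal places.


Answer: Price = 3.6885

Derivation:
d1 = (ln(S/K) + (r - q + 0.5*sigma^2) * T) / (sigma * sqrt(T)) = 0.23730369
d2 = d1 - sigma * sqrt(T) = -0.16106800
exp(-rT) = 0.97117364; exp(-qT) = 1.00000000
P = K * exp(-rT) * N(-d2) - S_0 * exp(-qT) * N(-d1)
N(-d1) = 0.40621060; N(-d2) = 0.56398008
P = 25.0600 * 0.97117364 * 0.56398008 - 24.7100 * 1.00000000 * 0.40621060 = 3.6885


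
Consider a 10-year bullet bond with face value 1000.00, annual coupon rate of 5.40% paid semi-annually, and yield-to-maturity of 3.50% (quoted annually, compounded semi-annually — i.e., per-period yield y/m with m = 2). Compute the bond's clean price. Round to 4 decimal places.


Answer: Price = 1159.1524

Derivation:
Coupon per period c = face * coupon_rate / m = 27.000000
Periods per year m = 2; per-period yield y/m = 0.017500
Number of cashflows N = 20
Cashflows (t years, CF_t, discount factor 1/(1+y/m)^(m*t), PV):
  t = 0.5000: CF_t = 27.000000, DF = 0.982801, PV = 26.535627
  t = 1.0000: CF_t = 27.000000, DF = 0.965898, PV = 26.079240
  t = 1.5000: CF_t = 27.000000, DF = 0.949285, PV = 25.630703
  t = 2.0000: CF_t = 27.000000, DF = 0.932959, PV = 25.189880
  t = 2.5000: CF_t = 27.000000, DF = 0.916913, PV = 24.756638
  t = 3.0000: CF_t = 27.000000, DF = 0.901143, PV = 24.330849
  t = 3.5000: CF_t = 27.000000, DF = 0.885644, PV = 23.912382
  t = 4.0000: CF_t = 27.000000, DF = 0.870412, PV = 23.501112
  t = 4.5000: CF_t = 27.000000, DF = 0.855441, PV = 23.096916
  t = 5.0000: CF_t = 27.000000, DF = 0.840729, PV = 22.699672
  t = 5.5000: CF_t = 27.000000, DF = 0.826269, PV = 22.309260
  t = 6.0000: CF_t = 27.000000, DF = 0.812058, PV = 21.925563
  t = 6.5000: CF_t = 27.000000, DF = 0.798091, PV = 21.548465
  t = 7.0000: CF_t = 27.000000, DF = 0.784365, PV = 21.177852
  t = 7.5000: CF_t = 27.000000, DF = 0.770875, PV = 20.813614
  t = 8.0000: CF_t = 27.000000, DF = 0.757616, PV = 20.455640
  t = 8.5000: CF_t = 27.000000, DF = 0.744586, PV = 20.103823
  t = 9.0000: CF_t = 27.000000, DF = 0.731780, PV = 19.758057
  t = 9.5000: CF_t = 27.000000, DF = 0.719194, PV = 19.418238
  t = 10.0000: CF_t = 1027.000000, DF = 0.706825, PV = 725.908841
Price P = sum_t PV_t = 1159.152372


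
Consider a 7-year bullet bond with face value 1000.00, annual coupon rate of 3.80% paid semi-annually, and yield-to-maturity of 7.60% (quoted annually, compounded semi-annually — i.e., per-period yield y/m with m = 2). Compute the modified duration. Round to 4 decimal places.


Coupon per period c = face * coupon_rate / m = 19.000000
Periods per year m = 2; per-period yield y/m = 0.038000
Number of cashflows N = 14
Cashflows (t years, CF_t, discount factor 1/(1+y/m)^(m*t), PV):
  t = 0.5000: CF_t = 19.000000, DF = 0.963391, PV = 18.304432
  t = 1.0000: CF_t = 19.000000, DF = 0.928122, PV = 17.634327
  t = 1.5000: CF_t = 19.000000, DF = 0.894145, PV = 16.988754
  t = 2.0000: CF_t = 19.000000, DF = 0.861411, PV = 16.366816
  t = 2.5000: CF_t = 19.000000, DF = 0.829876, PV = 15.767645
  t = 3.0000: CF_t = 19.000000, DF = 0.799495, PV = 15.190409
  t = 3.5000: CF_t = 19.000000, DF = 0.770227, PV = 14.634306
  t = 4.0000: CF_t = 19.000000, DF = 0.742030, PV = 14.098561
  t = 4.5000: CF_t = 19.000000, DF = 0.714865, PV = 13.582428
  t = 5.0000: CF_t = 19.000000, DF = 0.688694, PV = 13.085191
  t = 5.5000: CF_t = 19.000000, DF = 0.663482, PV = 12.606157
  t = 6.0000: CF_t = 19.000000, DF = 0.639193, PV = 12.144660
  t = 6.5000: CF_t = 19.000000, DF = 0.615793, PV = 11.700058
  t = 7.0000: CF_t = 1019.000000, DF = 0.593249, PV = 604.520781
Price P = sum_t PV_t = 796.624525
First compute Macaulay numerator sum_t t * PV_t:
  t * PV_t at t = 0.5000: 9.152216
  t * PV_t at t = 1.0000: 17.634327
  t * PV_t at t = 1.5000: 25.483132
  t * PV_t at t = 2.0000: 32.733631
  t * PV_t at t = 2.5000: 39.419112
  t * PV_t at t = 3.0000: 45.571228
  t * PV_t at t = 3.5000: 51.220070
  t * PV_t at t = 4.0000: 56.394242
  t * PV_t at t = 4.5000: 61.120927
  t * PV_t at t = 5.0000: 65.425955
  t * PV_t at t = 5.5000: 69.333864
  t * PV_t at t = 6.0000: 72.867960
  t * PV_t at t = 6.5000: 76.050375
  t * PV_t at t = 7.0000: 4231.645468
Macaulay duration D = 4854.052507 / 796.624525 = 6.093275
Modified duration = D / (1 + y/m) = 6.093275 / (1 + 0.038000) = 5.870207

Answer: Modified duration = 5.8702
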